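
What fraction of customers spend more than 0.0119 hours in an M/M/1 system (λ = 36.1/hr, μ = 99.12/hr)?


W ~ Exponential(μ−λ) for M/M/1.
μ − λ = 99.12 − 36.1 = 63.0200
P(W > t) = e^{−(μ−λ)t} = e^{−0.7499} = 0.472396

Final: 0.472396


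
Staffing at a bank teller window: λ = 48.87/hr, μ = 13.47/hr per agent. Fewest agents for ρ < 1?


Stability requires cμ > λ ⇔ c > λ/μ.
λ/μ = 48.87/13.47 = 3.6281
Minimum integer c = ⌊3.6281⌋ + 1 = 4
Check: 4·13.47 = 53.88 > 48.87, while 3·13.47 = 40.41 ≤ 48.87

Final: 4 servers


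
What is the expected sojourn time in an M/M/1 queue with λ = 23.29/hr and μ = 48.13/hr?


W = 1/(μ−λ) = 1/(48.13 − 23.29) = 1/24.84 = 0.04026 hr

Final: 0.04026 hr


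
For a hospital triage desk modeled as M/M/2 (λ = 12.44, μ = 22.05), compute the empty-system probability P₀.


a = λ/μ = 12.44/22.05 = 0.5642; ρ = a/c = 0.2821
Σ_{k=0}^{1} a^k/k! (terms k=0..1) = 1.00000 + 0.56417 = 1.56417
Tail: a^2/(2!(1−ρ)) = 0.31829/(2·0.7179) = 0.22168
P₀ = 1/(1.56417 + 0.22168) = 1/1.78585 = 0.559958

Final: 0.559958


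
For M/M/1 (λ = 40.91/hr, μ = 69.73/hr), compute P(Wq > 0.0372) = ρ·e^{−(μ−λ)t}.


ρ = 40.91/69.73 = 0.5867
P(Wq > t) = ρ·e^{−(μ−λ)t} = 0.5867·e^{−1.0721}
= 0.5867·0.342288 = 0.200817

Final: 0.200817


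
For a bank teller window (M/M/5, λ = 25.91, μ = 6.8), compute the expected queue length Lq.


a = λ/μ = 3.8103; ρ = a/5 = 0.7621
P₀ = 0.017182
Lq = P₀·a^c·ρ / (c!·(1−ρ)²) = 0.017182·803.14230·0.7621/(120·0.05662)
= 1.54788

Final: 1.54788


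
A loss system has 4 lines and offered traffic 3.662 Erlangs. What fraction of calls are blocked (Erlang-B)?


B(c,a) = (a^c/c!) / Σ_{k=0}^{c} a^k/k!
a^4/4! = 7.493110
Σ terms (k=0..4): 1.00000 + 3.66200 + 6.70512 + 8.18472 + 7.49311 = 27.044951
B = 7.493110/27.044951 = 0.277061

Final: 0.277061


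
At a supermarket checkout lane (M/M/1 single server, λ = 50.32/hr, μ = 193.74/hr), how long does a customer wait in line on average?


ρ = 50.32/193.74 = 0.2597
Wq = ρ/(μ−λ) = 0.2597/(193.74 − 50.32) = 0.2597/143.42 = 0.001811 hr

Final: 0.001811 hr


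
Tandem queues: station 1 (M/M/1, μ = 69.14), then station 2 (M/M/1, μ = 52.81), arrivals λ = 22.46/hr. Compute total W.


Each node sees arrival rate λ = 22.46/hr (tandem ⇒ throughput preserved).
W₁ = 1/(μ₁−λ) = 1/(69.14−22.46) = 0.02142 hr
W₂ = 1/(μ₂−λ) = 1/(52.81−22.46) = 0.03295 hr
W_total = W₁ + W₂ = 0.02142 + 0.03295 = 0.05437 hr

Final: 0.05437 hr


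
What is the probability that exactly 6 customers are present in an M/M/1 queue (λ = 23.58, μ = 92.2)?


ρ = 23.58/92.2 = 0.2557
P_n = (1−ρ)·ρ^n = (1 − 0.2557)·0.2557^6 = 0.7443·0.0002798 = 0.0002083

Final: 0.0002083


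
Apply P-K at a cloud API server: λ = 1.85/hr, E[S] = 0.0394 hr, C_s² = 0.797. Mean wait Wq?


ρ = λ·E[S] = 1.85·0.0394 = 0.07289
E[S²] = E[S]²(1+C_s²) = 0.0394²·(1+0.797) = 0.002790
Wq = λ·E[S²]/(2(1−ρ)) = 1.85·0.002790/(2·0.9271) = 0.002783 hr

Final: 0.002783 hr


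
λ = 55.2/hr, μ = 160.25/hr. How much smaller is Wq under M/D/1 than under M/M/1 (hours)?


ρ = 55.2/160.25 = 0.3445
Wq(M/M/1) = ρ/(μ−λ) = 0.3445/105.05 = 0.003279 hr
Wq(M/D/1) = ρ/(2(μ−λ)) = 0.001640 hr
Savings = 0.003279 − 0.001640 = 0.001640 hr

Final: 0.001640 hr


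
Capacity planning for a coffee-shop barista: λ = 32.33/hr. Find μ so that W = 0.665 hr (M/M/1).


W = 1/(μ−λ) ⇒ μ − λ = 1/W = 1/0.665 = 1.5038
μ = λ + 1/W = 32.33 + 1.5038 = 33.8338 per hr

Final: 33.8338 /hr


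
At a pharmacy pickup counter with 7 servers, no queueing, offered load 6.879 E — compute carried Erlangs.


B(7,6.879) = 0.241343 (Erlang-B)
Carried load = a(1 − B) = 6.879·(1 − 0.241343) = 6.879·0.758657 = 5.2188 E

Final: 5.2188 Erlangs


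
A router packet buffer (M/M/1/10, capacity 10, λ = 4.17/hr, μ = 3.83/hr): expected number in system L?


ρ = 4.17/3.83 = 1.0888
L = ρ[1 − (K+1)ρ^K + Kρ^(K+1)] / [(1−ρ)(1−ρ^(K+1))]
Numerator: 1.0888·(1 − 11·2.340846 + 10·2.548649) = 0.802632
Denominator: (-0.08877)·(-1.548649) = 0.137478
L = 0.802632/0.137478 = 5.8383

Final: 5.8383


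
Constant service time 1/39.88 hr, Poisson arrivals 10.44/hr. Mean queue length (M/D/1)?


ρ = 10.44/39.88 = 0.2618
M/D/1: Lq = ρ²/(2(1−ρ)) = 0.06853/(2·0.7382) = 0.04642

Final: 0.04642


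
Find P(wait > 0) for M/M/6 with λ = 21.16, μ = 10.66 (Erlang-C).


a = λ/μ = 1.9850; ρ = a/6 = 0.3308
P₀ = 0.137188 (from M/M/c formula)
C(c,a) = [a^c/(c!(1−ρ))]·P₀ = [61.17173/(720·0.6692)]·0.137188
= 0.12696·0.137188 = 0.017418

Final: 0.017418


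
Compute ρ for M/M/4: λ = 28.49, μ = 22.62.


ρ = λ/(cμ) = 28.49/(4·22.62) = 28.49/90.48 = 0.3149

Final: 0.3149


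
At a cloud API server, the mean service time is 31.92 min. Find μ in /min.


μ = 1/(service time) in consistent units.
1 minute = 1 min, so μ = 1/31.92 = 0.03133 per minute

Final: 0.03133 /min


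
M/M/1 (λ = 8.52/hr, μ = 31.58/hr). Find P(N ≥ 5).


ρ = 8.52/31.58 = 0.2698
P(N ≥ n) = ρ^n = 0.2698^5 = 0.001429

Final: 0.001429


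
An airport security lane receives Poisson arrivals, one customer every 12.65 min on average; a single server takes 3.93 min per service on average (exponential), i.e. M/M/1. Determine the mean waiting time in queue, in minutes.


λ = 60/12.65 = 4.7431 /hr
μ = 60/3.93 = 15.2672 /hr
ρ = λ/μ = 4.7431/15.2672 = 0.3107
Wq = ρ/(μ−λ) = 0.3107/(15.2672−4.7431) = 0.02952 hr
In minutes: 0.02952·60 = 1.771 min

Final: 1.771 min


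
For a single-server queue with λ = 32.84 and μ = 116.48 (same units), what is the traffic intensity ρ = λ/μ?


ρ = λ/μ = 32.84/116.48 = 0.2819

Final: 0.2819


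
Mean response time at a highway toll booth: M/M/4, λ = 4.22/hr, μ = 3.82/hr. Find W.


a = 1.1047; ρ = 0.2762; P₀ = 0.330542
Lq = P₀·a^c·ρ/(c!(1−ρ)²) = 0.01081
Wq = Lq/λ = 0.01081/4.22 = 0.002562 hr
W = Wq + 1/μ = 0.002562 + 0.26178 = 0.26434 hr

Final: 0.26434 hr


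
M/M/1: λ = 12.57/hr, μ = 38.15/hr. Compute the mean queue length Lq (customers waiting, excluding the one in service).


ρ = 12.57/38.15 = 0.3295
Lq = ρ²/(1−ρ) = 0.1086/0.6705 = 0.1619

Final: 0.1619


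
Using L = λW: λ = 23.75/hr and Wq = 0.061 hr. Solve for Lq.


Lq = λWq = 23.75·0.061 = 1.4487

Final: 1.4487


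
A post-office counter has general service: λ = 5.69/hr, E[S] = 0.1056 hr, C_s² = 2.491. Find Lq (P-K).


ρ = λ·E[S] = 5.69·0.1056 = 0.6009
Lq = ρ²(1+C_s²)/(2(1−ρ)) = 0.3610·(1+2.491)/(2·0.3991)
= 0.3610·3.4910/0.7983 = 1.57889

Final: 1.57889


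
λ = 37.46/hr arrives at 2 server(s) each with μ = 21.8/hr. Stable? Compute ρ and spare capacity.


Total capacity cμ = 2·21.8 = 43.60/hr
ρ = λ/(cμ) = 37.46/43.60 = 0.8592
Stable ⇔ ρ < 1: YES
Spare capacity = cμ − λ = 43.60 − 37.46 = 6.14/hr

Final: ρ = 0.8592; stable; margin = 6.14/hr


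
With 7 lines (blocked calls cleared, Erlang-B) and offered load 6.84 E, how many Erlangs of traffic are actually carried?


B(7,6.84) = 0.238903 (Erlang-B)
Carried load = a(1 − B) = 6.84·(1 − 0.238903) = 6.84·0.761097 = 5.2059 E

Final: 5.2059 Erlangs


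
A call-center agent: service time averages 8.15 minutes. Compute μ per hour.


μ = 1/(service time) in consistent units.
1 hour = 60 min, so μ = 60/8.15 = 7.3620 per hour

Final: 7.3620 /hr


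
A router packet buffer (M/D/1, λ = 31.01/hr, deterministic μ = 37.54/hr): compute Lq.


ρ = 31.01/37.54 = 0.8261
M/D/1: Lq = ρ²/(2(1−ρ)) = 0.6824/(2·0.1739) = 1.96140

Final: 1.96140


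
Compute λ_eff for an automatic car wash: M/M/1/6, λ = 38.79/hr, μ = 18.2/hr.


ρ = 2.1313; P_K = (1−ρ)ρ^6/(1−ρ^7) = 0.533477
λ_eff = λ(1 − P_K) = 38.79·(1 − 0.533477) = 38.79·0.466523 = 18.0964 /hr

Final: 18.0964 /hr


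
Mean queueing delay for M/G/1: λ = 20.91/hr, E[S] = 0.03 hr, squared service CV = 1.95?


ρ = λ·E[S] = 20.91·0.03 = 0.6273
E[S²] = E[S]²(1+C_s²) = 0.03²·(1+1.95) = 0.002655
Wq = λ·E[S²]/(2(1−ρ)) = 20.91·0.002655/(2·0.3727) = 0.07448 hr

Final: 0.07448 hr


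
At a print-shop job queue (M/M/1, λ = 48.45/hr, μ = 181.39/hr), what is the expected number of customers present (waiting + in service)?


ρ = λ/μ = 48.45/181.39 = 0.2671
L = ρ/(1−ρ) = 0.2671/(1 − 0.2671) = 0.2671/0.7329 = 0.3645

Final: 0.3645


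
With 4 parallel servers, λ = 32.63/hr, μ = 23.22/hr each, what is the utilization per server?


ρ = λ/(cμ) = 32.63/(4·23.22) = 32.63/92.88 = 0.3513

Final: 0.3513


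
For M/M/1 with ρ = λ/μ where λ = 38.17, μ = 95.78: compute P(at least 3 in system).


ρ = 38.17/95.78 = 0.3985
P(N ≥ n) = ρ^n = 0.3985^3 = 0.063291

Final: 0.063291


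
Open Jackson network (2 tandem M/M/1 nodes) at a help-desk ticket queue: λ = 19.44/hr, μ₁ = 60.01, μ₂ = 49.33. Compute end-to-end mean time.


Each node sees arrival rate λ = 19.44/hr (tandem ⇒ throughput preserved).
W₁ = 1/(μ₁−λ) = 1/(60.01−19.44) = 0.02465 hr
W₂ = 1/(μ₂−λ) = 1/(49.33−19.44) = 0.03346 hr
W_total = W₁ + W₂ = 0.02465 + 0.03346 = 0.05810 hr

Final: 0.05810 hr


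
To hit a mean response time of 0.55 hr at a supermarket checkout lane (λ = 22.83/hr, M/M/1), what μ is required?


W = 1/(μ−λ) ⇒ μ − λ = 1/W = 1/0.55 = 1.8182
μ = λ + 1/W = 22.83 + 1.8182 = 24.6482 per hr

Final: 24.6482 /hr


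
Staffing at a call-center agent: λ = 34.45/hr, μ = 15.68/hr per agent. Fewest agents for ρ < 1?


Stability requires cμ > λ ⇔ c > λ/μ.
λ/μ = 34.45/15.68 = 2.1971
Minimum integer c = ⌊2.1971⌋ + 1 = 3
Check: 3·15.68 = 47.04 > 34.45, while 2·15.68 = 31.36 ≤ 34.45

Final: 3 servers


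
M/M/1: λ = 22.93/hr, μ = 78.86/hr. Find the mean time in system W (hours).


W = 1/(μ−λ) = 1/(78.86 − 22.93) = 1/55.93 = 0.01788 hr

Final: 0.01788 hr


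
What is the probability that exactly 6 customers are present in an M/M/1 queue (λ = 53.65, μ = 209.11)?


ρ = 53.65/209.11 = 0.2566
P_n = (1−ρ)·ρ^n = (1 − 0.2566)·0.2566^6 = 0.7434·0.0002852 = 0.0002120

Final: 0.0002120


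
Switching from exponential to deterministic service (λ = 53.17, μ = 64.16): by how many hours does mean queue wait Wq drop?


ρ = 53.17/64.16 = 0.8287
Wq(M/M/1) = ρ/(μ−λ) = 0.8287/10.99 = 0.07541 hr
Wq(M/D/1) = ρ/(2(μ−λ)) = 0.03770 hr
Savings = 0.07541 − 0.03770 = 0.03770 hr

Final: 0.03770 hr


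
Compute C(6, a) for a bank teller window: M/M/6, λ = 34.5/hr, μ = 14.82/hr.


a = λ/μ = 2.3279; ρ = a/6 = 0.3880
P₀ = 0.097136 (from M/M/c formula)
C(c,a) = [a^c/(c!(1−ρ))]·P₀ = [159.15685/(720·0.6120)]·0.097136
= 0.36119·0.097136 = 0.035084

Final: 0.035084


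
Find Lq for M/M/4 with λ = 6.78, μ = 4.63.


a = λ/μ = 1.4644; ρ = a/4 = 0.3661
P₀ = 0.229245
Lq = P₀·a^c·ρ / (c!·(1−ρ)²) = 0.229245·4.59827·0.3661/(24·0.40184)
= 0.04001

Final: 0.04001


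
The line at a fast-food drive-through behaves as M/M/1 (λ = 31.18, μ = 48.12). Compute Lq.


ρ = 31.18/48.12 = 0.6480
Lq = ρ²/(1−ρ) = 0.4199/0.3520 = 1.1927

Final: 1.1927


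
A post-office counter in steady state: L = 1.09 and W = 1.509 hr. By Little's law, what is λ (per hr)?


λ = L/W = 1.09/1.509 = 0.7223 /hr

Final: 0.7223 /hr


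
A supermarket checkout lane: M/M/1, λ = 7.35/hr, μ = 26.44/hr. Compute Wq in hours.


ρ = 7.35/26.44 = 0.2780
Wq = ρ/(μ−λ) = 0.2780/(26.44 − 7.35) = 0.2780/19.09 = 0.01456 hr

Final: 0.01456 hr


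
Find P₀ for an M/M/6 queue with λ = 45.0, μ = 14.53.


a = λ/μ = 45.0/14.53 = 3.0970; ρ = a/c = 0.5162
Σ_{k=0}^{5} a^k/k! (terms k=0..5) = 1.00000 + 3.09704 + 4.79583 + 4.95096 + 3.83333 + 2.37440 = 20.05156
Tail: a^6/(6!(1−ρ)) = 882.43230/(720·0.4838) = 2.53314
P₀ = 1/(20.05156 + 2.53314) = 1/22.58470 = 0.044278

Final: 0.044278


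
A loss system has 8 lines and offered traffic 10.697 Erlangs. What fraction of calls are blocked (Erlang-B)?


B(c,a) = (a^c/c!) / Σ_{k=0}^{c} a^k/k!
a^8/8! = 4251.825605
Σ terms (k=0..8): 1.00000 + 10.69700 + 57.21290 + 204.00215 + 545.55274 + 1167.15553 + 2080.84379 + 3179.82657 + 4251.82561 = 11498.116289
B = 4251.825605/11498.116289 = 0.369785

Final: 0.369785


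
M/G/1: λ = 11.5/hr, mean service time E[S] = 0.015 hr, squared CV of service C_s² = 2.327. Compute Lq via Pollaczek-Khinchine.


ρ = λ·E[S] = 11.5·0.015 = 0.1725
Lq = ρ²(1+C_s²)/(2(1−ρ)) = 0.02976·(1+2.327)/(2·0.8275)
= 0.02976·3.3270/1.6550 = 0.05982

Final: 0.05982


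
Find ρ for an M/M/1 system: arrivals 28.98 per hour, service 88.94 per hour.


ρ = λ/μ = 28.98/88.94 = 0.3258

Final: 0.3258


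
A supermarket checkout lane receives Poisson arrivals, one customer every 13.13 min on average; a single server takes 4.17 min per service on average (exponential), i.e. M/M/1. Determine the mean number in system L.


λ = 60/13.13 = 4.5697 /hr
μ = 60/4.17 = 14.3885 /hr
ρ = λ/μ = 4.5697/14.3885 = 0.3176
L = ρ/(1−ρ) = 0.3176/0.6824 = 0.4654

Final: 0.4654


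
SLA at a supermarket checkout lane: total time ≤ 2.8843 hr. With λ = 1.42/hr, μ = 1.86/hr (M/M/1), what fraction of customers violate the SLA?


W ~ Exponential(μ−λ) for M/M/1.
μ − λ = 1.86 − 1.42 = 0.4400
P(W > t) = e^{−(μ−λ)t} = e^{−1.2691} = 0.281087

Final: 0.281087


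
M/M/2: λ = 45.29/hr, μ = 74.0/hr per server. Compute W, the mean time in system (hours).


a = 0.6120; ρ = 0.3060; P₀ = 0.531378
Lq = P₀·a^c·ρ/(c!(1−ρ)²) = 0.06323
Wq = Lq/λ = 0.06323/45.29 = 0.001396 hr
W = Wq + 1/μ = 0.001396 + 0.01351 = 0.01491 hr

Final: 0.01491 hr


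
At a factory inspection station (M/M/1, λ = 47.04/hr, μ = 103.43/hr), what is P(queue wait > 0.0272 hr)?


ρ = 47.04/103.43 = 0.4548
P(Wq > t) = ρ·e^{−(μ−λ)t} = 0.4548·e^{−1.5338}
= 0.4548·0.215713 = 0.098106

Final: 0.098106


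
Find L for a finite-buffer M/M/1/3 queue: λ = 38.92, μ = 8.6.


ρ = 38.92/8.6 = 4.5256
L = ρ[1 − (K+1)ρ^K + Kρ^(K+1)] / [(1−ρ)(1−ρ^(K+1))]
Numerator: 4.5256·(1 − 4·92.687921 + 3·419.466731) = 4021.651158
Denominator: (-3.5256)·(-418.466731) = 1475.338521
L = 4021.651158/1475.338521 = 2.7259

Final: 2.7259


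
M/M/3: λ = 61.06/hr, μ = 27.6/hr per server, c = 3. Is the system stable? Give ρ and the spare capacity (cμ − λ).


Total capacity cμ = 3·27.6 = 82.80/hr
ρ = λ/(cμ) = 61.06/82.80 = 0.7374
Stable ⇔ ρ < 1: YES
Spare capacity = cμ − λ = 82.80 − 61.06 = 21.74/hr

Final: ρ = 0.7374; stable; margin = 21.74/hr


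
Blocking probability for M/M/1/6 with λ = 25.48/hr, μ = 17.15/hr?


ρ = λ/μ = 25.48/17.15 = 1.4857
P_K = (1−ρ)ρ^K/(1−ρ^(K+1)) = (-0.4857·10.755034)/(1 − 15.978908)
= -5.223874/-14.978908 = 0.348749

Final: 0.348749


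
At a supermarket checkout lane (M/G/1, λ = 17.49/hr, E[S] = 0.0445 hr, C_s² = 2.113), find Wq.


ρ = λ·E[S] = 17.49·0.0445 = 0.7783
E[S²] = E[S]²(1+C_s²) = 0.0445²·(1+2.113) = 0.006165
Wq = λ·E[S²]/(2(1−ρ)) = 17.49·0.006165/(2·0.2217) = 0.24317 hr

Final: 0.24317 hr


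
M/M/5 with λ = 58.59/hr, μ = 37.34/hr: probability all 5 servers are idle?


a = λ/μ = 58.59/37.34 = 1.5691; ρ = a/c = 0.3138
Σ_{k=0}^{4} a^k/k! (terms k=0..4) = 1.00000 + 1.56909 + 1.23103 + 0.64387 + 0.25257 = 4.69656
Tail: a^5/(5!(1−ρ)) = 9.51143/(120·0.6862) = 0.11551
P₀ = 1/(4.69656 + 0.11551) = 1/4.81208 = 0.207811

Final: 0.207811


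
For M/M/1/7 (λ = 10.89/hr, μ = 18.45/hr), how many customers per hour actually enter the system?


ρ = 0.5902; P_K = (1−ρ)ρ^7/(1−ρ^8) = 0.010380
λ_eff = λ(1 − P_K) = 10.89·(1 − 0.010380) = 10.89·0.989620 = 10.7770 /hr

Final: 10.7770 /hr


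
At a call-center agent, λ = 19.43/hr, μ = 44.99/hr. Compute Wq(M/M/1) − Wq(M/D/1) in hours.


ρ = 19.43/44.99 = 0.4319
Wq(M/M/1) = ρ/(μ−λ) = 0.4319/25.56 = 0.01690 hr
Wq(M/D/1) = ρ/(2(μ−λ)) = 0.008448 hr
Savings = 0.01690 − 0.008448 = 0.008448 hr

Final: 0.008448 hr


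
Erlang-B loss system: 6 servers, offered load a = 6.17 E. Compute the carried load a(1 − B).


B(6,6.17) = 0.276751 (Erlang-B)
Carried load = a(1 − B) = 6.17·(1 − 0.276751) = 6.17·0.723249 = 4.4624 E

Final: 4.4624 Erlangs


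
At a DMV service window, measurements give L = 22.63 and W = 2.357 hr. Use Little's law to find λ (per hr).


λ = L/W = 22.63/2.357 = 9.6012 /hr

Final: 9.6012 /hr


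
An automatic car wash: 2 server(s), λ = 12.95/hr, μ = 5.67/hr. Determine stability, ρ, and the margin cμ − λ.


Total capacity cμ = 2·5.67 = 11.34/hr
ρ = λ/(cμ) = 12.95/11.34 = 1.1420
Stable ⇔ ρ < 1: NO
Spare capacity = cμ − λ = 11.34 − 12.95 = -1.61/hr

Final: ρ = 1.1420; unstable; margin = -1.61/hr


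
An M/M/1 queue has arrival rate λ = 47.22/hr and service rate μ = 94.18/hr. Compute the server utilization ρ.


ρ = λ/μ = 47.22/94.18 = 0.5014

Final: 0.5014


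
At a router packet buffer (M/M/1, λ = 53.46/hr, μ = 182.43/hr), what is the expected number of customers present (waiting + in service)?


ρ = λ/μ = 53.46/182.43 = 0.2930
L = ρ/(1−ρ) = 0.2930/(1 − 0.2930) = 0.2930/0.7070 = 0.4145

Final: 0.4145


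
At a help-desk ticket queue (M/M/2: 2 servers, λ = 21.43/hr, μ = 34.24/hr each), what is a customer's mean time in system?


a = 0.6259; ρ = 0.3129; P₀ = 0.523301
Lq = P₀·a^c·ρ/(c!(1−ρ)²) = 0.06795
Wq = Lq/λ = 0.06795/21.43 = 0.003171 hr
W = Wq + 1/μ = 0.003171 + 0.02921 = 0.03238 hr

Final: 0.03238 hr


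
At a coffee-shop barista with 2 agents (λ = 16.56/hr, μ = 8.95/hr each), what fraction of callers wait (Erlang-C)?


a = λ/μ = 1.8503; ρ = a/2 = 0.9251
P₀ = 0.038886 (from M/M/c formula)
C(c,a) = [a^c/(c!(1−ρ))]·P₀ = [3.42353/(2·0.07486)]·0.038886
= 22.86614·0.038886 = 0.889165

Final: 0.889165


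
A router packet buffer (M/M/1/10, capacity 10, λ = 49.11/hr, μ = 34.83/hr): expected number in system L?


ρ = 49.11/34.83 = 1.4100
L = ρ[1 − (K+1)ρ^K + Kρ^(K+1)] / [(1−ρ)(1−ρ^(K+1))]
Numerator: 1.4100·(1 − 11·31.057364 + 10·43.790616) = 137.157130
Denominator: (-0.4100)·(-42.790616) = 17.543784
L = 137.157130/17.543784 = 7.8180

Final: 7.8180


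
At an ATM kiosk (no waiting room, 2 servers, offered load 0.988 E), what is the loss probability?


B(c,a) = (a^c/c!) / Σ_{k=0}^{c} a^k/k!
a^2/2! = 0.488072
Σ terms (k=0..2): 1.00000 + 0.98800 + 0.48807 = 2.476072
B = 0.488072/2.476072 = 0.197115

Final: 0.197115


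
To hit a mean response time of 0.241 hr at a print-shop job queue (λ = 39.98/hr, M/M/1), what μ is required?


W = 1/(μ−λ) ⇒ μ − λ = 1/W = 1/0.241 = 4.1494
μ = λ + 1/W = 39.98 + 4.1494 = 44.1294 per hr

Final: 44.1294 /hr


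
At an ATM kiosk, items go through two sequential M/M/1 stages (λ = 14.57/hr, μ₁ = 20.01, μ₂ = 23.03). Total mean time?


Each node sees arrival rate λ = 14.57/hr (tandem ⇒ throughput preserved).
W₁ = 1/(μ₁−λ) = 1/(20.01−14.57) = 0.18382 hr
W₂ = 1/(μ₂−λ) = 1/(23.03−14.57) = 0.11820 hr
W_total = W₁ + W₂ = 0.18382 + 0.11820 = 0.30203 hr

Final: 0.30203 hr


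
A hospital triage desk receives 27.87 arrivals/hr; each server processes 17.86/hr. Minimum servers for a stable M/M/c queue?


Stability requires cμ > λ ⇔ c > λ/μ.
λ/μ = 27.87/17.86 = 1.5605
Minimum integer c = ⌊1.5605⌋ + 1 = 2
Check: 2·17.86 = 35.72 > 27.87, while 1·17.86 = 17.86 ≤ 27.87

Final: 2 servers


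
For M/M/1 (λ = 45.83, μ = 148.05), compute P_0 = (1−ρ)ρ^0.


ρ = 45.83/148.05 = 0.3096
P_n = (1−ρ)·ρ^n = (1 − 0.3096)·0.3096^0 = 0.6904·1.000000 = 0.690442

Final: 0.690442


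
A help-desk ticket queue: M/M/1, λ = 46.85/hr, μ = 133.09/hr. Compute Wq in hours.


ρ = 46.85/133.09 = 0.3520
Wq = ρ/(μ−λ) = 0.3520/(133.09 − 46.85) = 0.3520/86.24 = 0.004082 hr

Final: 0.004082 hr


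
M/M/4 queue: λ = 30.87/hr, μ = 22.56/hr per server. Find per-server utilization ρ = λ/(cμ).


ρ = λ/(cμ) = 30.87/(4·22.56) = 30.87/90.24 = 0.3421

Final: 0.3421


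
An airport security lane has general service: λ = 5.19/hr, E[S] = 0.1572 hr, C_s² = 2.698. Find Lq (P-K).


ρ = λ·E[S] = 5.19·0.1572 = 0.8159
Lq = ρ²(1+C_s²)/(2(1−ρ)) = 0.6656·(1+2.698)/(2·0.1841)
= 0.6656·3.6980/0.3683 = 6.68417

Final: 6.68417


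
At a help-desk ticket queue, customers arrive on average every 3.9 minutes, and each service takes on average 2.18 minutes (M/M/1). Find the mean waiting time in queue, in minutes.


λ = 60/3.9 = 15.3846 /hr
μ = 60/2.18 = 27.5229 /hr
ρ = λ/μ = 15.3846/27.5229 = 0.5590
Wq = ρ/(μ−λ) = 0.5590/(27.5229−15.3846) = 0.04605 hr
In minutes: 0.04605·60 = 2.763 min

Final: 2.763 min


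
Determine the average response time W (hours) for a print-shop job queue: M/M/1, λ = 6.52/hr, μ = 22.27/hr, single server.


W = 1/(μ−λ) = 1/(22.27 − 6.52) = 1/15.75 = 0.06349 hr

Final: 0.06349 hr


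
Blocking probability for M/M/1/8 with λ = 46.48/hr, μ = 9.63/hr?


ρ = λ/μ = 46.48/9.63 = 4.8266
P_K = (1−ρ)ρ^K/(1−ρ^(K+1)) = (-3.8266·294522.621942)/(1 − 1421538.054817)
= -1127015.432874/-1421537.054817 = 0.792815

Final: 0.792815


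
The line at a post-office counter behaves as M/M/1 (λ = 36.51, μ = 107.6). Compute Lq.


ρ = 36.51/107.6 = 0.3393
Lq = ρ²/(1−ρ) = 0.1151/0.6607 = 0.1743

Final: 0.1743


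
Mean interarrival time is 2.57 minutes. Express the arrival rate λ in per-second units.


λ = 1/(interarrival time) in consistent units.
1 second = 0.0166667 min, so λ = 0.0166667/2.57 = 0.006485 per second

Final: 0.006485 /sec


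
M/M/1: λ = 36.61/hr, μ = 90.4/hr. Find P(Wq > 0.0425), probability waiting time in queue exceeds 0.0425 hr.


ρ = 36.61/90.4 = 0.4050
P(Wq > t) = ρ·e^{−(μ−λ)t} = 0.4050·e^{−2.2861}
= 0.4050·0.101665 = 0.041172

Final: 0.041172


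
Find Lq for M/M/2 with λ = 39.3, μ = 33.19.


a = λ/μ = 1.1841; ρ = a/2 = 0.5920
P₀ = 0.256245
Lq = P₀·a^c·ρ / (c!·(1−ρ)²) = 0.256245·1.40207·0.5920/(2·0.16643)
= 0.63904

Final: 0.63904


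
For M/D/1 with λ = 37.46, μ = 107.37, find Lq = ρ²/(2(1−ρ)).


ρ = 37.46/107.37 = 0.3489
M/D/1: Lq = ρ²/(2(1−ρ)) = 0.1217/(2·0.6511) = 0.09347

Final: 0.09347


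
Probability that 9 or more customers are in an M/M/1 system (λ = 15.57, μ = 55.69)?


ρ = 15.57/55.69 = 0.2796
P(N ≥ n) = ρ^n = 0.2796^9 = 0.00001044

Final: 0.00001044


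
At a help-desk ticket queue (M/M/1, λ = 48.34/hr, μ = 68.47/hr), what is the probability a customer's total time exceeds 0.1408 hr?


W ~ Exponential(μ−λ) for M/M/1.
μ − λ = 68.47 − 48.34 = 20.1300
P(W > t) = e^{−(μ−λ)t} = e^{−2.8343} = 0.058759

Final: 0.058759


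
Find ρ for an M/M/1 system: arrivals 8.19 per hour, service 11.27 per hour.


ρ = λ/μ = 8.19/11.27 = 0.7267

Final: 0.7267


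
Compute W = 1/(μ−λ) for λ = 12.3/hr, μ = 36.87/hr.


W = 1/(μ−λ) = 1/(36.87 − 12.3) = 1/24.57 = 0.04070 hr

Final: 0.04070 hr


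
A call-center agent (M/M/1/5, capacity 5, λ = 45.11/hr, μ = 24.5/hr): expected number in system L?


ρ = 45.11/24.5 = 1.8412
L = ρ[1 − (K+1)ρ^K + Kρ^(K+1)] / [(1−ρ)(1−ρ^(K+1))]
Numerator: 1.8412·(1 − 6·21.160879 + 5·38.961930) = 126.757941
Denominator: (-0.8412)·(-37.961930) = 31.934505
L = 126.757941/31.934505 = 3.9693

Final: 3.9693


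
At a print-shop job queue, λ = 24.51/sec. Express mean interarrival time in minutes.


Mean interarrival time = 1/λ = 1/24.51 second = 0.04080 second
In minutes: 0.04080 × 0.0166667 = 0.0006800 min

Final: 0.0006800 min


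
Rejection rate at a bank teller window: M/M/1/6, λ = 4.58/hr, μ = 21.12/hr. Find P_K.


ρ = λ/μ = 4.58/21.12 = 0.2169
P_K = (1−ρ)ρ^K/(1−ρ^(K+1)) = (0.7831·0.0001040)/(1 − 0.00002255)
= 0.00008145/0.999977 = 0.00008145

Final: 0.00008145


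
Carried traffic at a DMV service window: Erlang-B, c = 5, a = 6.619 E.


B(5,6.619) = 0.401481 (Erlang-B)
Carried load = a(1 − B) = 6.619·(1 − 0.401481) = 6.619·0.598519 = 3.9616 E

Final: 3.9616 Erlangs


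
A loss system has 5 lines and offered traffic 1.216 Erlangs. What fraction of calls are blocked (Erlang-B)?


B(c,a) = (a^c/c!) / Σ_{k=0}^{c} a^k/k!
a^5/5! = 0.022156
Σ terms (k=0..5): 1.00000 + 1.21600 + 0.73933 + 0.29967 + 0.09110 + 0.02216 = 3.368259
B = 0.022156/3.368259 = 0.006578

Final: 0.006578


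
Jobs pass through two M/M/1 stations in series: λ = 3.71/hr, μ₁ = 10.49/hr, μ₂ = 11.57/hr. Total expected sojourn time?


Each node sees arrival rate λ = 3.71/hr (tandem ⇒ throughput preserved).
W₁ = 1/(μ₁−λ) = 1/(10.49−3.71) = 0.14749 hr
W₂ = 1/(μ₂−λ) = 1/(11.57−3.71) = 0.12723 hr
W_total = W₁ + W₂ = 0.14749 + 0.12723 = 0.27472 hr

Final: 0.27472 hr


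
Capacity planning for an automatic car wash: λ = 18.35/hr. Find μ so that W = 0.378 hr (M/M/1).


W = 1/(μ−λ) ⇒ μ − λ = 1/W = 1/0.378 = 2.6455
μ = λ + 1/W = 18.35 + 2.6455 = 20.9955 per hr

Final: 20.9955 /hr


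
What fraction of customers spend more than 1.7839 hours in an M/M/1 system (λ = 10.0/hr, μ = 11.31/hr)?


W ~ Exponential(μ−λ) for M/M/1.
μ − λ = 11.31 − 10.0 = 1.3100
P(W > t) = e^{−(μ−λ)t} = e^{−2.3369} = 0.096626

Final: 0.096626


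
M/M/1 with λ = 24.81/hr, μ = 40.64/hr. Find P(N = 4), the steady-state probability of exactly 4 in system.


ρ = 24.81/40.64 = 0.6105
P_n = (1−ρ)·ρ^n = (1 − 0.6105)·0.6105^4 = 0.3895·0.138897 = 0.054103

Final: 0.054103


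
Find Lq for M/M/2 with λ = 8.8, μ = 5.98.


a = λ/μ = 1.4716; ρ = a/2 = 0.7358
P₀ = 0.152216
Lq = P₀·a^c·ρ / (c!·(1−ρ)²) = 0.152216·2.16552·0.7358/(2·0.06981)
= 1.73713

Final: 1.73713


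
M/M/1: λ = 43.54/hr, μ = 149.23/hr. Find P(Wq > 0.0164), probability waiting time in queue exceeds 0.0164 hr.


ρ = 43.54/149.23 = 0.2918
P(Wq > t) = ρ·e^{−(μ−λ)t} = 0.2918·e^{−1.7333}
= 0.2918·0.176698 = 0.051554

Final: 0.051554


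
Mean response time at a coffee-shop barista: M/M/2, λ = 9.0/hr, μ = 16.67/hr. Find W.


a = 0.5399; ρ = 0.2699; P₀ = 0.574870
Lq = P₀·a^c·ρ/(c!(1−ρ)²) = 0.04243
Wq = Lq/λ = 0.04243/9.0 = 0.004715 hr
W = Wq + 1/μ = 0.004715 + 0.05999 = 0.06470 hr

Final: 0.06470 hr


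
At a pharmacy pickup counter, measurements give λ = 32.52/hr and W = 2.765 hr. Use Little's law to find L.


L = λW = 32.52·2.765 = 89.9178

Final: 89.9178


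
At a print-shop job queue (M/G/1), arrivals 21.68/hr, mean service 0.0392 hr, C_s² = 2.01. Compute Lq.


ρ = λ·E[S] = 21.68·0.0392 = 0.8499
Lq = ρ²(1+C_s²)/(2(1−ρ)) = 0.7223·(1+2.01)/(2·0.1501)
= 0.7223·3.0100/0.3003 = 7.23968

Final: 7.23968


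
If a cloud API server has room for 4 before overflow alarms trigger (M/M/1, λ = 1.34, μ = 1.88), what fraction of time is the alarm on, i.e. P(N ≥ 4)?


ρ = 1.34/1.88 = 0.7128
P(N ≥ n) = ρ^n = 0.7128^4 = 0.258100

Final: 0.258100


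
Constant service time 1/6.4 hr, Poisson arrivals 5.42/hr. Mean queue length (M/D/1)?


ρ = 5.42/6.4 = 0.8469
M/D/1: Lq = ρ²/(2(1−ρ)) = 0.7172/(2·0.1531) = 2.34187

Final: 2.34187


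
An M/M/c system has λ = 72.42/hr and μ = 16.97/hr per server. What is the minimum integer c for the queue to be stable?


Stability requires cμ > λ ⇔ c > λ/μ.
λ/μ = 72.42/16.97 = 4.2675
Minimum integer c = ⌊4.2675⌋ + 1 = 5
Check: 5·16.97 = 84.85 > 72.42, while 4·16.97 = 67.88 ≤ 72.42

Final: 5 servers


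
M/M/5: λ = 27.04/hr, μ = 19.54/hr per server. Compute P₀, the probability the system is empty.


a = λ/μ = 27.04/19.54 = 1.3838; ρ = a/c = 0.2768
Σ_{k=0}^{4} a^k/k! (terms k=0..4) = 1.00000 + 1.38383 + 0.95749 + 0.44167 + 0.15280 = 3.93578
Tail: a^5/(5!(1−ρ)) = 5.07470/(120·0.7232) = 0.05847
P₀ = 1/(3.93578 + 0.05847) = 1/3.99426 = 0.250360

Final: 0.250360


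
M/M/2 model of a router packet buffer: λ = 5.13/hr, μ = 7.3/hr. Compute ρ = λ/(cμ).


ρ = λ/(cμ) = 5.13/(2·7.3) = 5.13/14.60 = 0.3514

Final: 0.3514


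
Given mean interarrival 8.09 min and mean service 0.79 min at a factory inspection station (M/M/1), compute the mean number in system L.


λ = 60/8.09 = 7.4166 /hr
μ = 60/0.79 = 75.9494 /hr
ρ = λ/μ = 7.4166/75.9494 = 0.09765
L = ρ/(1−ρ) = 0.09765/0.9023 = 0.1082

Final: 0.1082


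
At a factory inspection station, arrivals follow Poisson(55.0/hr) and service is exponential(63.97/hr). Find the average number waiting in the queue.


ρ = 55.0/63.97 = 0.8598
Lq = ρ²/(1−ρ) = 0.7392/0.1402 = 5.2718

Final: 5.2718


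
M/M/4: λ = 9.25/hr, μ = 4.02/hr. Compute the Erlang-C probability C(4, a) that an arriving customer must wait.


a = λ/μ = 2.3010; ρ = a/4 = 0.5752
P₀ = 0.093208 (from M/M/c formula)
C(c,a) = [a^c/(c!(1−ρ))]·P₀ = [28.03256/(24·0.4248)]·0.093208
= 2.74990·0.093208 = 0.256314

Final: 0.256314


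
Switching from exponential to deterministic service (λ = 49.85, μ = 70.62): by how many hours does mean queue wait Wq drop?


ρ = 49.85/70.62 = 0.7059
Wq(M/M/1) = ρ/(μ−λ) = 0.7059/20.77 = 0.03399 hr
Wq(M/D/1) = ρ/(2(μ−λ)) = 0.01699 hr
Savings = 0.03399 − 0.01699 = 0.01699 hr

Final: 0.01699 hr


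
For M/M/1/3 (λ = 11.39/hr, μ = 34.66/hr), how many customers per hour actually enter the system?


ρ = 0.3286; P_K = (1−ρ)ρ^3/(1−ρ^4) = 0.024107
λ_eff = λ(1 − P_K) = 11.39·(1 − 0.024107) = 11.39·0.975893 = 11.1154 /hr

Final: 11.1154 /hr


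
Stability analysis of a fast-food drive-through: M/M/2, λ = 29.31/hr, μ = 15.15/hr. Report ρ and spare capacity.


Total capacity cμ = 2·15.15 = 30.30/hr
ρ = λ/(cμ) = 29.31/30.30 = 0.9673
Stable ⇔ ρ < 1: YES
Spare capacity = cμ − λ = 30.30 − 29.31 = 0.99/hr

Final: ρ = 0.9673; stable; margin = 0.99/hr


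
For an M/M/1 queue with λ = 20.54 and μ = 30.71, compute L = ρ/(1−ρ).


ρ = λ/μ = 20.54/30.71 = 0.6688
L = ρ/(1−ρ) = 0.6688/(1 − 0.6688) = 0.6688/0.3312 = 2.0197

Final: 2.0197


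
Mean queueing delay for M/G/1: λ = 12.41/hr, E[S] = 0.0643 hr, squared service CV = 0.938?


ρ = λ·E[S] = 12.41·0.0643 = 0.7980
E[S²] = E[S]²(1+C_s²) = 0.0643²·(1+0.938) = 0.008013
Wq = λ·E[S²]/(2(1−ρ)) = 12.41·0.008013/(2·0.2020) = 0.24609 hr

Final: 0.24609 hr


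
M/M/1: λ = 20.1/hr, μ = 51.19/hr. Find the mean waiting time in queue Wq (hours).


ρ = 20.1/51.19 = 0.3927
Wq = ρ/(μ−λ) = 0.3927/(51.19 − 20.1) = 0.3927/31.09 = 0.01263 hr

Final: 0.01263 hr


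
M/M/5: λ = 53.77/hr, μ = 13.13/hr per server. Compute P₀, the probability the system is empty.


a = λ/μ = 53.77/13.13 = 4.0952; ρ = a/c = 0.8190
Σ_{k=0}^{4} a^k/k! (terms k=0..4) = 1.00000 + 4.09520 + 8.38534 + 11.44655 + 11.71899 = 36.64608
Tail: a^5/(5!(1−ρ)) = 1151.79861/(120·0.1810) = 53.04123
P₀ = 1/(36.64608 + 53.04123) = 1/89.68731 = 0.011150

Final: 0.011150


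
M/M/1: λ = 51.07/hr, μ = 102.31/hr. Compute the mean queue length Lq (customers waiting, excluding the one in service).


ρ = 51.07/102.31 = 0.4992
Lq = ρ²/(1−ρ) = 0.2492/0.5008 = 0.4975

Final: 0.4975


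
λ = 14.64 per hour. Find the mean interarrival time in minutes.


Mean interarrival time = 1/λ = 1/14.64 hour = 0.06831 hour
In minutes: 0.06831 × 60 = 4.0984 min

Final: 4.0984 min


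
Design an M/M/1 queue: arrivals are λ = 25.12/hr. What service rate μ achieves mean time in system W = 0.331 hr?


W = 1/(μ−λ) ⇒ μ − λ = 1/W = 1/0.331 = 3.0211
μ = λ + 1/W = 25.12 + 3.0211 = 28.1411 per hr

Final: 28.1411 /hr


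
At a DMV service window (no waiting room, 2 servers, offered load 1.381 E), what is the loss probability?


B(c,a) = (a^c/c!) / Σ_{k=0}^{c} a^k/k!
a^2/2! = 0.953581
Σ terms (k=0..2): 1.00000 + 1.38100 + 0.95358 = 3.334580
B = 0.953581/3.334580 = 0.285967

Final: 0.285967


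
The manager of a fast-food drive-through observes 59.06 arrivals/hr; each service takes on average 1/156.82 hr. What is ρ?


ρ = λ/μ = 59.06/156.82 = 0.3766

Final: 0.3766


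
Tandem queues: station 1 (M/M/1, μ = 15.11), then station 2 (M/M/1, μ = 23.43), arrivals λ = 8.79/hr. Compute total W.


Each node sees arrival rate λ = 8.79/hr (tandem ⇒ throughput preserved).
W₁ = 1/(μ₁−λ) = 1/(15.11−8.79) = 0.15823 hr
W₂ = 1/(μ₂−λ) = 1/(23.43−8.79) = 0.06831 hr
W_total = W₁ + W₂ = 0.15823 + 0.06831 = 0.22653 hr

Final: 0.22653 hr


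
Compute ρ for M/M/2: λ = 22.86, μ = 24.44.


ρ = λ/(cμ) = 22.86/(2·24.44) = 22.86/48.88 = 0.4677

Final: 0.4677


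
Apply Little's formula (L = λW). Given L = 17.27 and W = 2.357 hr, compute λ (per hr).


λ = L/W = 17.27/2.357 = 7.3271 /hr

Final: 7.3271 /hr


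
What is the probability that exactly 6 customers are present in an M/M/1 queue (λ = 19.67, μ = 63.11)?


ρ = 19.67/63.11 = 0.3117
P_n = (1−ρ)·ρ^n = (1 − 0.3117)·0.3117^6 = 0.6883·0.0009167 = 0.0006310

Final: 0.0006310


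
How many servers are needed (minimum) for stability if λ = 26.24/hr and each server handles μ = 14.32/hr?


Stability requires cμ > λ ⇔ c > λ/μ.
λ/μ = 26.24/14.32 = 1.8324
Minimum integer c = ⌊1.8324⌋ + 1 = 2
Check: 2·14.32 = 28.64 > 26.24, while 1·14.32 = 14.32 ≤ 26.24

Final: 2 servers


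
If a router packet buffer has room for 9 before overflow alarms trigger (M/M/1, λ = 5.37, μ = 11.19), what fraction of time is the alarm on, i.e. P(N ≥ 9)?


ρ = 5.37/11.19 = 0.4799
P(N ≥ n) = ρ^n = 0.4799^9 = 0.001350

Final: 0.001350


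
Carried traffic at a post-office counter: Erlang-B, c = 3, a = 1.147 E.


B(3,1.147) = 0.082289 (Erlang-B)
Carried load = a(1 − B) = 1.147·(1 − 0.082289) = 1.147·0.917711 = 1.0526 E

Final: 1.0526 Erlangs


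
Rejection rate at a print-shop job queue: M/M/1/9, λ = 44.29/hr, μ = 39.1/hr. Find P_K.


ρ = λ/μ = 44.29/39.1 = 1.1327
P_K = (1−ρ)ρ^K/(1−ρ^(K+1)) = (-0.1327·3.070155)/(1 − 3.477677)
= -0.407522/-2.477677 = 0.164477

Final: 0.164477


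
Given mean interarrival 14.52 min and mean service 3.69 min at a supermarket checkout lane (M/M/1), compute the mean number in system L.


λ = 60/14.52 = 4.1322 /hr
μ = 60/3.69 = 16.2602 /hr
ρ = λ/μ = 4.1322/16.2602 = 0.2541
L = ρ/(1−ρ) = 0.2541/0.7459 = 0.3407

Final: 0.3407


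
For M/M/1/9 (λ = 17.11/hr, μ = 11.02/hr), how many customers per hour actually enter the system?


ρ = 1.5526; P_K = (1−ρ)ρ^9/(1−ρ^10) = 0.360359
λ_eff = λ(1 − P_K) = 17.11·(1 − 0.360359) = 17.11·0.639641 = 10.9443 /hr

Final: 10.9443 /hr


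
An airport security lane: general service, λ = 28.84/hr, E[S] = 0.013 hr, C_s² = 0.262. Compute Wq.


ρ = λ·E[S] = 28.84·0.013 = 0.3749
E[S²] = E[S]²(1+C_s²) = 0.013²·(1+0.262) = 0.0002133
Wq = λ·E[S²]/(2(1−ρ)) = 28.84·0.0002133/(2·0.6251) = 0.004920 hr

Final: 0.004920 hr


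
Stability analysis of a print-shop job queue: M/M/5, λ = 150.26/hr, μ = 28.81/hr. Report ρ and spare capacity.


Total capacity cμ = 5·28.81 = 144.05/hr
ρ = λ/(cμ) = 150.26/144.05 = 1.0431
Stable ⇔ ρ < 1: NO
Spare capacity = cμ − λ = 144.05 − 150.26 = -6.21/hr

Final: ρ = 1.0431; unstable; margin = -6.21/hr


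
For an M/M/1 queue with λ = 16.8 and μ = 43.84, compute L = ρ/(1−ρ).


ρ = λ/μ = 16.8/43.84 = 0.3832
L = ρ/(1−ρ) = 0.3832/(1 − 0.3832) = 0.3832/0.6168 = 0.6213

Final: 0.6213


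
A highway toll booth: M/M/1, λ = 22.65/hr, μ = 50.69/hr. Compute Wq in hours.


ρ = 22.65/50.69 = 0.4468
Wq = ρ/(μ−λ) = 0.4468/(50.69 − 22.65) = 0.4468/28.04 = 0.01594 hr

Final: 0.01594 hr


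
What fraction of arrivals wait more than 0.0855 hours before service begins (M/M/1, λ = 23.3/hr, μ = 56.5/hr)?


ρ = 23.3/56.5 = 0.4124
P(Wq > t) = ρ·e^{−(μ−λ)t} = 0.4124·e^{−2.8386}
= 0.4124·0.058508 = 0.024128

Final: 0.024128


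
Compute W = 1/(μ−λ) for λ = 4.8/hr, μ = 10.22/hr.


W = 1/(μ−λ) = 1/(10.22 − 4.8) = 1/5.42 = 0.1845 hr

Final: 0.1845 hr


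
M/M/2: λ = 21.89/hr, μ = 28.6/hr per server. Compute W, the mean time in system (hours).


a = 0.7654; ρ = 0.3827; P₀ = 0.446453
Lq = P₀·a^c·ρ/(c!(1−ρ)²) = 0.13133
Wq = Lq/λ = 0.13133/21.89 = 0.005999 hr
W = Wq + 1/μ = 0.005999 + 0.03497 = 0.04096 hr

Final: 0.04096 hr


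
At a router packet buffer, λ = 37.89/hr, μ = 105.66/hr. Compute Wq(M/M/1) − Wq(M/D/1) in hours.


ρ = 37.89/105.66 = 0.3586
Wq(M/M/1) = ρ/(μ−λ) = 0.3586/67.77 = 0.005291 hr
Wq(M/D/1) = ρ/(2(μ−λ)) = 0.002646 hr
Savings = 0.005291 − 0.002646 = 0.002646 hr

Final: 0.002646 hr


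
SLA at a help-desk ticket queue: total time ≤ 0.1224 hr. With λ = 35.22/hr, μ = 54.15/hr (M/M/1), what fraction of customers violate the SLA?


W ~ Exponential(μ−λ) for M/M/1.
μ − λ = 54.15 − 35.22 = 18.9300
P(W > t) = e^{−(μ−λ)t} = e^{−2.3170} = 0.098566

Final: 0.098566


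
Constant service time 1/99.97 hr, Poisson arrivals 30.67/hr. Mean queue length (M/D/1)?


ρ = 30.67/99.97 = 0.3068
M/D/1: Lq = ρ²/(2(1−ρ)) = 0.09412/(2·0.6932) = 0.06789

Final: 0.06789


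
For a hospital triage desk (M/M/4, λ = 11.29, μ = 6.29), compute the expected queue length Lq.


a = λ/μ = 1.7949; ρ = a/4 = 0.4487
P₀ = 0.162494
Lq = P₀·a^c·ρ / (c!·(1−ρ)²) = 0.162494·10.37942·0.4487/(24·0.30390)
= 0.10377

Final: 0.10377


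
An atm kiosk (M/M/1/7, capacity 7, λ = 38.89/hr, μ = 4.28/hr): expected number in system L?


ρ = 38.89/4.28 = 9.0864
L = ρ[1 − (K+1)ρ^K + Kρ^(K+1)] / [(1−ρ)(1−ρ^(K+1))]
Numerator: 9.0864·(1 − 8·5113982.280964 + 7·46467937.127728) = 2583856167.270560
Denominator: (-8.0864)·(-46467936.127728) = 375760576.958100
L = 2583856167.270560/375760576.958100 = 6.8763

Final: 6.8763


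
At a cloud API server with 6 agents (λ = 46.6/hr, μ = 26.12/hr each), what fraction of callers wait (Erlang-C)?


a = λ/μ = 1.7841; ρ = a/6 = 0.2973
P₀ = 0.167829 (from M/M/c formula)
C(c,a) = [a^c/(c!(1−ρ))]·P₀ = [32.24605/(720·0.7027)]·0.167829
= 0.06374·0.167829 = 0.010697

Final: 0.010697


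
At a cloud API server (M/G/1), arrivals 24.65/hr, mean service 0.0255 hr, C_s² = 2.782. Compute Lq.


ρ = λ·E[S] = 24.65·0.0255 = 0.6286
Lq = ρ²(1+C_s²)/(2(1−ρ)) = 0.3951·(1+2.782)/(2·0.3714)
= 0.3951·3.7820/0.7429 = 2.01157

Final: 2.01157


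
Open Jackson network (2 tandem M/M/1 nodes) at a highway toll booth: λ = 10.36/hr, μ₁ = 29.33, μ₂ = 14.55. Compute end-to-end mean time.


Each node sees arrival rate λ = 10.36/hr (tandem ⇒ throughput preserved).
W₁ = 1/(μ₁−λ) = 1/(29.33−10.36) = 0.05271 hr
W₂ = 1/(μ₂−λ) = 1/(14.55−10.36) = 0.23866 hr
W_total = W₁ + W₂ = 0.05271 + 0.23866 = 0.29138 hr

Final: 0.29138 hr


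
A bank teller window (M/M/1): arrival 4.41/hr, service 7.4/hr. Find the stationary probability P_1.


ρ = 4.41/7.4 = 0.5959
P_n = (1−ρ)·ρ^n = (1 − 0.5959)·0.5959^1 = 0.4041·0.595946 = 0.240794

Final: 0.240794


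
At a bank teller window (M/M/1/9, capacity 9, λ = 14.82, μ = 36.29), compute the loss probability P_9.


ρ = λ/μ = 14.82/36.29 = 0.4084
P_K = (1−ρ)ρ^K/(1−ρ^(K+1)) = (0.5916·0.0003159)/(1 − 0.0001290)
= 0.0001869/0.999871 = 0.0001869

Final: 0.0001869


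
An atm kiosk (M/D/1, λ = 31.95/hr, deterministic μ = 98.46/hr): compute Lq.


ρ = 31.95/98.46 = 0.3245
M/D/1: Lq = ρ²/(2(1−ρ)) = 0.1053/(2·0.6755) = 0.07794

Final: 0.07794
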